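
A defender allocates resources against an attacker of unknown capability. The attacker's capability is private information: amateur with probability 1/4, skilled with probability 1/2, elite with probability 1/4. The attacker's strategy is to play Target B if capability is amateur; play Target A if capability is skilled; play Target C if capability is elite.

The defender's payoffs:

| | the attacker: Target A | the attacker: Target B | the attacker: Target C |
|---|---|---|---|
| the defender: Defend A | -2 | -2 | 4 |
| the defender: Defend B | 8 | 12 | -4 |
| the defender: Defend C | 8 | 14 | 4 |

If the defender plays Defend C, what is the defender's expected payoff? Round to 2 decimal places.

E[Defend C] = 1/4·14 + 1/2·8 + 1/4·4 = 7/2 + 4 + 1 = 17/2

8.50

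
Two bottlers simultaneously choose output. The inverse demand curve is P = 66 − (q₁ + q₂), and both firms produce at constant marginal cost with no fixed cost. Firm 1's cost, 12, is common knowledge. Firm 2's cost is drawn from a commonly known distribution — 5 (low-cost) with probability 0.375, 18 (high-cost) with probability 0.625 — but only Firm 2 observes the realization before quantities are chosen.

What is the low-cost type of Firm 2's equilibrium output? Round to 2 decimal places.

Type-c best response for Firm 2: q₂(c) = (66 − c)/2 − q₁/2.
Firm 1 maximizes expected profit; its first-order condition is 66 − 2q₁ − E[q₂] − 12 = 0.
Substituting E[q₂] and solving: E[c₂] = 13.125, so q₁ = (66 − 2·12 + 13.125)/3 = 18.375.
q₂(low-cost) = (66 − 5 − 18.375)/2 = 21.3125.

21.31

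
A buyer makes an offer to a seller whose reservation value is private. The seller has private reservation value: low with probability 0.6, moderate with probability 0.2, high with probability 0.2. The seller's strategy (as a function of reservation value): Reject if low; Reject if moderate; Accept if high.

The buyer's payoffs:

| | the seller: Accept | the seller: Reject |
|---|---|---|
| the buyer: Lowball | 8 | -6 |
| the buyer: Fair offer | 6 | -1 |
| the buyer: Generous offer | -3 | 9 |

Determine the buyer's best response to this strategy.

Generous offer

E[Lowball] = 0.6·(-6) + 0.2·(-6) + 0.2·(8) = -3.2
E[Fair offer] = 0.6·(-1) + 0.2·(-1) + 0.2·(6) = 0.4
E[Generous offer] = 0.6·(9) + 0.2·(9) + 0.2·(-3) = 6.6
Best response: Generous offer (6.6 is the largest).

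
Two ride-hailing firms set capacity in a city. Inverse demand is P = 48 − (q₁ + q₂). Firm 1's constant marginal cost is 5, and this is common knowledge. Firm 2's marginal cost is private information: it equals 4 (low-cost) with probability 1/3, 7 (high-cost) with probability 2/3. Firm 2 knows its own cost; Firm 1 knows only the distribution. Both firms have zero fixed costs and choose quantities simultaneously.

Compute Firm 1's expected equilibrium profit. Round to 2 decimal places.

215.11

Type-c best response for Firm 2: q₂(c) = (48 − c)/2 − q₁/2.
Firm 1 maximizes expected profit; its first-order condition is 48 − 2q₁ − E[q₂] − 5 = 0.
Substituting E[q₂] and solving: E[c₂] = 6, so q₁ = (48 − 2·5 + 6)/3 = 14.6667.
E[P] = 48 − (q₁ + E[q₂]) = 19.6667; Firm 1's expected profit = (E[P] − 5)·q₁ = (19.6667 − 5)·14.6667 = 215.111.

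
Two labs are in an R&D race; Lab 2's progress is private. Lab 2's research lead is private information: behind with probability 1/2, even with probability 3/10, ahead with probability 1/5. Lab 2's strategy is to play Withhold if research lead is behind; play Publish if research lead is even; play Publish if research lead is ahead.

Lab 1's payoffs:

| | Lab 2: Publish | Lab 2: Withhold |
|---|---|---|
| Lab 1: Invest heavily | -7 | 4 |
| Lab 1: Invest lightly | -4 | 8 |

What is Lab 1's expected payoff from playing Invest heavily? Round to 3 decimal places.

-1.500

E[Invest heavily] = 1/2·4 + 3/10·(-7) + 1/5·(-7) = 2 + (-21/10) + (-7/5) = -3/2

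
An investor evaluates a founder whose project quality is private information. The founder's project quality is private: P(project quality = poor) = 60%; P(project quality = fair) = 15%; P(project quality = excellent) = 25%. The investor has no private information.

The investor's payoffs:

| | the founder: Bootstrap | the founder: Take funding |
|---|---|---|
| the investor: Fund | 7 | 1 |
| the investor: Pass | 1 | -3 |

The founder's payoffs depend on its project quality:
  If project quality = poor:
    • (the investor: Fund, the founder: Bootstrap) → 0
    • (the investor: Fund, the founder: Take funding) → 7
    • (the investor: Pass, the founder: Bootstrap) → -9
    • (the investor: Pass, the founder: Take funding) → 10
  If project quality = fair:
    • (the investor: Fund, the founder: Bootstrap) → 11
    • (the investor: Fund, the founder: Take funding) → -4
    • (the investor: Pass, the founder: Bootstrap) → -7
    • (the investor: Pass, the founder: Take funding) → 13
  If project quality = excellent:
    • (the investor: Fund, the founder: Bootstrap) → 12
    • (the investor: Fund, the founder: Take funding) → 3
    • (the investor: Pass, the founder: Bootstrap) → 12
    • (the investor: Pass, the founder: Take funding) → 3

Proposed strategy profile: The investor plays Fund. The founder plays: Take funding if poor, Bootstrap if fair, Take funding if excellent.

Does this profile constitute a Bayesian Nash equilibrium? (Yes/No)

No

The investor plays Fund: E[Fund] = 0.6·(1) + 0.15·(7) + 0.25·(1) = 1.9; E[Pass] = -2.4. Best-responding. ✓
The founder (project quality poor), facing Fund: Bootstrap gives 0, Take funding gives 7. Proposed Take funding is best. ✓
The founder (project quality fair), facing Fund: Bootstrap gives 11, Take funding gives -4. Proposed Bootstrap is best. ✓
The founder (project quality excellent), facing Fund: Bootstrap gives 12, Take funding gives 3. Proposed Take funding is not best — profitable deviation exists. ✗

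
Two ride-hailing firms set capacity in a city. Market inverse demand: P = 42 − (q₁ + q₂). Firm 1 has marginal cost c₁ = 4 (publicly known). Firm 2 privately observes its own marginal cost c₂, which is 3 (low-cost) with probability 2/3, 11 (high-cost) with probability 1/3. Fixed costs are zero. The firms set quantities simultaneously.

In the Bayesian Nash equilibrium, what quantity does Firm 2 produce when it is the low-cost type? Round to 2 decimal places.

Type-c best response for Firm 2: q₂(c) = (42 − c)/2 − q₁/2.
Firm 1 maximizes expected profit; its first-order condition is 42 − 2q₁ − E[q₂] − 4 = 0.
Substituting E[q₂] and solving: E[c₂] = 5.66667, so q₁ = (42 − 2·4 + 5.66667)/3 = 13.2222.
q₂(low-cost) = (42 − 3 − 13.2222)/2 = 12.8889.

12.89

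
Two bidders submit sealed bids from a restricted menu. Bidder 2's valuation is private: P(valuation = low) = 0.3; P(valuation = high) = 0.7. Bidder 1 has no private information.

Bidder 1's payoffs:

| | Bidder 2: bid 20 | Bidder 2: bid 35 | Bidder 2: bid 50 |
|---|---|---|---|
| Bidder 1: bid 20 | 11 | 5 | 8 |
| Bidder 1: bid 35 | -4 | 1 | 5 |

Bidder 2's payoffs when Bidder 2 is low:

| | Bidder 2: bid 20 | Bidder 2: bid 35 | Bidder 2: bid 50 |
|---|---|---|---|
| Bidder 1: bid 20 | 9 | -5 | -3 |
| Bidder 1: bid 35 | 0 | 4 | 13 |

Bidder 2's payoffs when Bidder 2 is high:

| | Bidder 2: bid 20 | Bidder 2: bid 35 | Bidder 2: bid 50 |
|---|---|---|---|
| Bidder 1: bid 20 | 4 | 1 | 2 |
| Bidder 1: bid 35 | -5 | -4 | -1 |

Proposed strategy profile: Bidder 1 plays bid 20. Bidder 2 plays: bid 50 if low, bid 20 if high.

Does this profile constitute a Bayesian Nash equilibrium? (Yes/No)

No

Bidder 1 plays bid 20: E[bid 20] = 0.3·(8) + 0.7·(11) = 10.1; E[bid 35] = -1.3. Best-responding. ✓
Bidder 2 (valuation low), facing bid 20: bid 20 gives 9, bid 35 gives -5, bid 50 gives -3. Proposed bid 50 is not best — profitable deviation exists. ✗
Bidder 2 (valuation high), facing bid 20: bid 20 gives 4, bid 35 gives 1, bid 50 gives 2. Proposed bid 20 is best. ✓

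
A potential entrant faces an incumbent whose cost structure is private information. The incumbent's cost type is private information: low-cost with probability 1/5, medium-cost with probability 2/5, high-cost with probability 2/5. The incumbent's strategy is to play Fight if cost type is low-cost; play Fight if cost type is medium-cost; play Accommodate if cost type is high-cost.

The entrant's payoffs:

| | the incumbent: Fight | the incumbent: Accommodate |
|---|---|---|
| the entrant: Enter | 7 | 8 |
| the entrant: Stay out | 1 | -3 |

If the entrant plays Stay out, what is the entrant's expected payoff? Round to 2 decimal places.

E[Stay out] = 1/5·1 + 2/5·1 + 2/5·(-3) = 1/5 + 2/5 + (-6/5) = -3/5

-0.60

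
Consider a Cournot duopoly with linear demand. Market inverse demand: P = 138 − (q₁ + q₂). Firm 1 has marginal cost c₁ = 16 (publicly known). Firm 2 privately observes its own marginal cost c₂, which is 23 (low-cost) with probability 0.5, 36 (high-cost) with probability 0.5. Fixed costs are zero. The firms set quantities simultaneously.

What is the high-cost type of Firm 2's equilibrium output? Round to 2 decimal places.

28.42

Type-c best response for Firm 2: q₂(c) = (138 − c)/2 − q₁/2.
Firm 1 maximizes expected profit; its first-order condition is 138 − 2q₁ − E[q₂] − 16 = 0.
Substituting E[q₂] and solving: E[c₂] = 29.5, so q₁ = (138 − 2·16 + 29.5)/3 = 45.1667.
q₂(high-cost) = (138 − 36 − 45.1667)/2 = 28.4167.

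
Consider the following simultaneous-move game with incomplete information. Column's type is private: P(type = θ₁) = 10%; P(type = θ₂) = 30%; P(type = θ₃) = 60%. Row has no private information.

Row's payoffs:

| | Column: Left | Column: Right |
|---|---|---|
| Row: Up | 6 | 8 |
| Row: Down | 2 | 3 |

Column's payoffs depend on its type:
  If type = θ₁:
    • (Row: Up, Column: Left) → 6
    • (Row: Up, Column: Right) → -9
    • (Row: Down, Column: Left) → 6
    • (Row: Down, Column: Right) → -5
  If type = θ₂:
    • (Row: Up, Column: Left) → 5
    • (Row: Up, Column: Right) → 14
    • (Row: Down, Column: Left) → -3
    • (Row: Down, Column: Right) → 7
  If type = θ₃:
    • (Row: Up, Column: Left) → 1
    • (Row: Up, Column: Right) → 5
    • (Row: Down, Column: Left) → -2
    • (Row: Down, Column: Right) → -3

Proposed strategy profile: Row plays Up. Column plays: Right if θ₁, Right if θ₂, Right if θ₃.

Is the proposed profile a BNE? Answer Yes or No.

Row plays Up: E[Up] = 0.1·(8) + 0.3·(8) + 0.6·(8) = 8; E[Down] = 3. Best-responding. ✓
Column (type θ₁), facing Up: Left gives 6, Right gives -9. Proposed Right is not best — profitable deviation exists. ✗
Column (type θ₂), facing Up: Left gives 5, Right gives 14. Proposed Right is best. ✓
Column (type θ₃), facing Up: Left gives 1, Right gives 5. Proposed Right is best. ✓

No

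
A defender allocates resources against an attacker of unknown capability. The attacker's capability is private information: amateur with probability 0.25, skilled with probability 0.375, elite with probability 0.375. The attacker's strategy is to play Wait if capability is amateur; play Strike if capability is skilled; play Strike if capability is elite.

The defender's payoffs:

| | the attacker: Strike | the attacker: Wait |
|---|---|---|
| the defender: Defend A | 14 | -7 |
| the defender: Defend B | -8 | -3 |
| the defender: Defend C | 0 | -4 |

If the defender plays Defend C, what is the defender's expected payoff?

E[Defend C] = 0.25·(-4) + 0.375·0 + 0.375·0 = (-1) + 0 + 0 = -1

-1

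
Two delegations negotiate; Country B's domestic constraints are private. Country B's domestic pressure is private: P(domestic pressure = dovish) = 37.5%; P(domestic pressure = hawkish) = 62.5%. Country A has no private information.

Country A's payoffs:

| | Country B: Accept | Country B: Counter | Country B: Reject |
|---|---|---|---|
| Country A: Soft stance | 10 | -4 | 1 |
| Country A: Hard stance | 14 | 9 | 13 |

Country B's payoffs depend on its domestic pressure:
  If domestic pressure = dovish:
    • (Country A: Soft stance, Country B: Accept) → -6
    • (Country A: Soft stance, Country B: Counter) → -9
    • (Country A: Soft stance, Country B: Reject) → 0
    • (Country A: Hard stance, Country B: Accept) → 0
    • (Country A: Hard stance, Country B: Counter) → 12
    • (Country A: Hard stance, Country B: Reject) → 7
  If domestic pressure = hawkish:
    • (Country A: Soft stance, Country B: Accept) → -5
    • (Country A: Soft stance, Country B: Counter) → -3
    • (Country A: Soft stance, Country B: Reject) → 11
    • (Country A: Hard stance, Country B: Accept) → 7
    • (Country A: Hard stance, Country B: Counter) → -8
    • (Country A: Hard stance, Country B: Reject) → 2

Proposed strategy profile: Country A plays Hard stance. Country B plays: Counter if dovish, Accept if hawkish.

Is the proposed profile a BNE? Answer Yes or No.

Yes

Country A plays Hard stance: E[Hard stance] = 0.375·(9) + 0.625·(14) = 12.125; E[Soft stance] = 4.75. Best-responding. ✓
Country B (domestic pressure dovish), facing Hard stance: Accept gives 0, Counter gives 12, Reject gives 7. Proposed Counter is best. ✓
Country B (domestic pressure hawkish), facing Hard stance: Accept gives 7, Counter gives -8, Reject gives 2. Proposed Accept is best. ✓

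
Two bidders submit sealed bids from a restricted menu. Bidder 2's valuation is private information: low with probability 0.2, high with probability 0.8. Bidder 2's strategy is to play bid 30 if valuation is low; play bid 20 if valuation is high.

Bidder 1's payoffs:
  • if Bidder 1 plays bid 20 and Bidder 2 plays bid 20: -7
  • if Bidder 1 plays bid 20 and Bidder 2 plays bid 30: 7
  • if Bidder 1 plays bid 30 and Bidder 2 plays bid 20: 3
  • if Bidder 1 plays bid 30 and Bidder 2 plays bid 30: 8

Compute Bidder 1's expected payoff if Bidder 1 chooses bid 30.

4

Take the expectation over Bidder 2's valuation, weighting each type's action by its prior probability.
E[bid 30] = 0.2·8 + 0.8·3 = 1.6 + 2.4 = 4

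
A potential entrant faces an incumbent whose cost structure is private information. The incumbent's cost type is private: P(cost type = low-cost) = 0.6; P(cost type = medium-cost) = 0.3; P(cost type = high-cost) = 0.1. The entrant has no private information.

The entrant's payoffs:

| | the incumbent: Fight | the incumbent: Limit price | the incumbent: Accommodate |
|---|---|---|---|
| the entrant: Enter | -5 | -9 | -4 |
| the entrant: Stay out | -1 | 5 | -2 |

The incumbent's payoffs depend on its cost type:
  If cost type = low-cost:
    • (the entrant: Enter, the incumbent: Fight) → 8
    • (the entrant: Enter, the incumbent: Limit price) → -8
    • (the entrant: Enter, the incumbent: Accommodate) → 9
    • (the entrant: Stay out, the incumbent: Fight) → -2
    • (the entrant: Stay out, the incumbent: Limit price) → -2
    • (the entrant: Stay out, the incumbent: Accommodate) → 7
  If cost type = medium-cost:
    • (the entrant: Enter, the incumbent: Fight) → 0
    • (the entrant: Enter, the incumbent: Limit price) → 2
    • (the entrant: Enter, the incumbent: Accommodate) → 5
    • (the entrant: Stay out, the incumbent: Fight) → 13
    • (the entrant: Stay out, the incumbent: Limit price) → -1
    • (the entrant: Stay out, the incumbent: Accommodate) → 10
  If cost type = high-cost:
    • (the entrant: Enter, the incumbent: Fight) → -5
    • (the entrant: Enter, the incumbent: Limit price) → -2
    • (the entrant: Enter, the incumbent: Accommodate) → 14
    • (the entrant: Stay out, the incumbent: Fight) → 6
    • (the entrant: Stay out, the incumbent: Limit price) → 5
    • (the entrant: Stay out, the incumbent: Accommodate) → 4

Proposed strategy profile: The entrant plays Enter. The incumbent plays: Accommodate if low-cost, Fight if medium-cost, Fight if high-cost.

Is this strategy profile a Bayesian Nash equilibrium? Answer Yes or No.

No

The entrant plays Enter: E[Enter] = 0.6·(-4) + 0.3·(-5) + 0.1·(-5) = -4.4; E[Stay out] = -1.6. Not best-responding. ✗
The incumbent (cost type low-cost), facing Enter: Fight gives 8, Limit price gives -8, Accommodate gives 9. Proposed Accommodate is best. ✓
The incumbent (cost type medium-cost), facing Enter: Fight gives 0, Limit price gives 2, Accommodate gives 5. Proposed Fight is not best — profitable deviation exists. ✗
The incumbent (cost type high-cost), facing Enter: Fight gives -5, Limit price gives -2, Accommodate gives 14. Proposed Fight is not best — profitable deviation exists. ✗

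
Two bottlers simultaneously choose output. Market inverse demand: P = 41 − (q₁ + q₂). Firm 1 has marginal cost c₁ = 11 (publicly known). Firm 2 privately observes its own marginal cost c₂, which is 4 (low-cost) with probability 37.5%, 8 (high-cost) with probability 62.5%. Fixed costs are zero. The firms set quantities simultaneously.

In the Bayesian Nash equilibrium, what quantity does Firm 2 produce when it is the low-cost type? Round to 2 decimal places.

14.25

Firm 2 with cost c maximizes (41 − (q₁+q₂) − c)·q₂, giving q₂(c) = (41 − c − q₁)/2.
E[c₂] = 0.375·4 + 0.625·8 = 6.5
Firm 1's FOC against E[q₂] yields q₁ = (41 − 2·11 + E[c₂])/3 = (41 − 22 + 6.5)/3 = 8.5.
q₂(low-cost) = (41 − 4 − 8.5)/2 = 14.25.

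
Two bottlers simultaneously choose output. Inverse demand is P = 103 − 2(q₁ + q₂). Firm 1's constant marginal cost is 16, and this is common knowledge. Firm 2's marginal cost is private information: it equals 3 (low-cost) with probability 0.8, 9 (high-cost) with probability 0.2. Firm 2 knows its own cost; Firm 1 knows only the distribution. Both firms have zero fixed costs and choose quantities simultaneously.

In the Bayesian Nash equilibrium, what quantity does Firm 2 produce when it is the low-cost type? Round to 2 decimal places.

Type-c best response for Firm 2: q₂(c) = (103 − c)/4 − q₁/2.
Firm 1 maximizes expected profit; its first-order condition is 103 − 4q₁ − 2E[q₂] − 16 = 0.
Substituting E[q₂] and solving: E[c₂] = 4.2, so q₁ = (103 − 2·16 + 4.2)/6 = 12.5333.
q₂(low-cost) = (103 − 3 − 2·12.5333)/4 = 18.7333.

18.73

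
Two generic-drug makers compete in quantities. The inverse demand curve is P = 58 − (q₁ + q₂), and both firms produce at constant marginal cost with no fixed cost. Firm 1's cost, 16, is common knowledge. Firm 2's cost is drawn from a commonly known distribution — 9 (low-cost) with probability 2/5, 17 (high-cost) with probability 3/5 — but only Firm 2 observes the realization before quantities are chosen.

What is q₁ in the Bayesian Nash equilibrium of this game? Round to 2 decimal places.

Type-c best response for Firm 2: q₂(c) = (58 − c)/2 − q₁/2.
Firm 1 maximizes expected profit; its first-order condition is 58 − 2q₁ − E[q₂] − 16 = 0.
Substituting E[q₂] and solving: E[c₂] = 13.8, so q₁ = (58 − 2·16 + 13.8)/3 = 13.2667.

13.27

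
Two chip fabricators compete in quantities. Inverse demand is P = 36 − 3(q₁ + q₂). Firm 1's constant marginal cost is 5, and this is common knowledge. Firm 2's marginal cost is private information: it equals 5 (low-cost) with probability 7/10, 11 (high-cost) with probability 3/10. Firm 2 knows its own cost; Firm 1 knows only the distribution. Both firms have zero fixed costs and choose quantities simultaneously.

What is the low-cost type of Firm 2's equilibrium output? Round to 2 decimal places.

Type-c best response for Firm 2: q₂(c) = (36 − c)/6 − q₁/2.
Firm 1 maximizes expected profit; its first-order condition is 36 − 6q₁ − 3E[q₂] − 5 = 0.
Substituting E[q₂] and solving: E[c₂] = 6.8, so q₁ = (36 − 2·5 + 6.8)/9 = 3.64444.
q₂(low-cost) = (36 − 5 − 3·3.64444)/6 = 3.34444.

3.34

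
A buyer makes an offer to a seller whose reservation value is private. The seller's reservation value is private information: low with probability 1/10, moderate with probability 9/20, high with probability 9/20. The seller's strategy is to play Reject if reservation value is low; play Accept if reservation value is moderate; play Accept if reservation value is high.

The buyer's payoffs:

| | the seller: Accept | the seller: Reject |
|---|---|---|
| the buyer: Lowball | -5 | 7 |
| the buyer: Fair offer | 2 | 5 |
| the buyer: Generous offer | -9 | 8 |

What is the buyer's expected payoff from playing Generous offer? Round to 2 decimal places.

-7.30

Take the expectation over the seller's reservation value, weighting each type's action by its prior probability.
E[Generous offer] = 1/10·8 + 9/20·(-9) + 9/20·(-9) = 4/5 + (-81/20) + (-81/20) = -73/10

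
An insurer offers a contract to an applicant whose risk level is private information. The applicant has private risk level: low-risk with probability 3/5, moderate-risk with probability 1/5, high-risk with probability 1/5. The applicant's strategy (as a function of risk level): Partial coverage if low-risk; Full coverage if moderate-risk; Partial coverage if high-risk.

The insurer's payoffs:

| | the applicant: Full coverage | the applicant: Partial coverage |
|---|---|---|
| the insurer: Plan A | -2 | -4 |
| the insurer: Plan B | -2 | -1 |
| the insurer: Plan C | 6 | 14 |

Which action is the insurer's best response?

Plan C

Compute the insurer's expected payoff for each action, taking the expectation over the applicant's type.
E[Plan A] = 3/5·(-4) + 1/5·(-2) + 1/5·(-4) = -18/5
E[Plan B] = 3/5·(-1) + 1/5·(-2) + 1/5·(-1) = -6/5
E[Plan C] = 3/5·(14) + 1/5·(6) + 1/5·(14) = 62/5
Best response: Plan C (62/5 is the largest).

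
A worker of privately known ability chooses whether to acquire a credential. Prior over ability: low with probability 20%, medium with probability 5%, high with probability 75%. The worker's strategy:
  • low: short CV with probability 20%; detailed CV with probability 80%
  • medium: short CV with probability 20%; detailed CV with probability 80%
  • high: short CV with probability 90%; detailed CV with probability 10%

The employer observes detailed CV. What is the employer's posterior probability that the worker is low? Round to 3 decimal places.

P(detailed CV) = 0.2·0.8 + 0.05·0.8 + 0.75·0.1 = 0.275
P(low | detailed CV) = (0.2·0.8) / 0.275 = 0.16 / 0.275 = 0.581818

0.582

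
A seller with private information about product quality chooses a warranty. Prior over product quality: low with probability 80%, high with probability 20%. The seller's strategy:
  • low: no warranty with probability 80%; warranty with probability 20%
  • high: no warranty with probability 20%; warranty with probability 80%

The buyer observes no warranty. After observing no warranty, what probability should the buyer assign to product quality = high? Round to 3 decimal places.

0.059

P(no warranty) = 0.8·0.8 + 0.2·0.2 = 0.68
P(high | no warranty) = (0.2·0.2) / 0.68 = 0.04 / 0.68 = 0.0588235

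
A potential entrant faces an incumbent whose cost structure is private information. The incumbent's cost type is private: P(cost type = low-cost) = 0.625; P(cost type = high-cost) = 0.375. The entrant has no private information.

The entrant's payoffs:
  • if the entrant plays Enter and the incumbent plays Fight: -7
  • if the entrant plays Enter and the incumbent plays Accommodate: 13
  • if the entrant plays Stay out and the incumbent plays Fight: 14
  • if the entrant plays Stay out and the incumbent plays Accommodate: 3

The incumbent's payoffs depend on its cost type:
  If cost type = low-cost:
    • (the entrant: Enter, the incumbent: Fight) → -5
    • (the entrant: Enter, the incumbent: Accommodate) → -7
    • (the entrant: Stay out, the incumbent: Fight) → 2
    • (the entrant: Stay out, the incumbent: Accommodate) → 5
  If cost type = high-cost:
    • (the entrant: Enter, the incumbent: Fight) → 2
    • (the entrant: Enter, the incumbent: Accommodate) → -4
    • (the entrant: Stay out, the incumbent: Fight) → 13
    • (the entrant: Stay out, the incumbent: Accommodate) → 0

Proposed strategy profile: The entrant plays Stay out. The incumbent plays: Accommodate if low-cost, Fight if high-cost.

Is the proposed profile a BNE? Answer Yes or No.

A profile is a BNE iff every type of every player is best-responding given beliefs about the other side.
The entrant plays Stay out: E[Stay out] = 0.625·(3) + 0.375·(14) = 7.125; E[Enter] = 5.5. Best-responding. ✓
The incumbent (cost type low-cost), facing Stay out: Fight gives 2, Accommodate gives 5. Proposed Accommodate is best. ✓
The incumbent (cost type high-cost), facing Stay out: Fight gives 13, Accommodate gives 0. Proposed Fight is best. ✓

Yes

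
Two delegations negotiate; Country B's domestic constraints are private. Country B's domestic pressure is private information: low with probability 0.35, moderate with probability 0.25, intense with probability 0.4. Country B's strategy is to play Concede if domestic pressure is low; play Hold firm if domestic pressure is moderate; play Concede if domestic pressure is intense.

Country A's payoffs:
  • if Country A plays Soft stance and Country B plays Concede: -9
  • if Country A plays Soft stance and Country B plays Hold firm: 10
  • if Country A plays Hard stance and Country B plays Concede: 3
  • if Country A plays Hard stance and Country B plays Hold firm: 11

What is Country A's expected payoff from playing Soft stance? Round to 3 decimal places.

Take the expectation over Country B's domestic pressure, weighting each type's action by its prior probability.
E[Soft stance] = 0.35·(-9) + 0.25·10 + 0.4·(-9) = (-3.15) + 2.5 + (-3.6) = -4.25

-4.250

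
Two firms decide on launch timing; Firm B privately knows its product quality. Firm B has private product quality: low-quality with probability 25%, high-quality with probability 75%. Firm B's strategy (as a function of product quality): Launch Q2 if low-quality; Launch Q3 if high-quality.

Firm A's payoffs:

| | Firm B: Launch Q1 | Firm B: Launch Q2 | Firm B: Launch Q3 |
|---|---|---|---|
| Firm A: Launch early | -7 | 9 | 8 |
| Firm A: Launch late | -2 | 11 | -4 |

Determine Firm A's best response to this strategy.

E[Launch early] = 0.25·(9) + 0.75·(8) = 8.25
E[Launch late] = 0.25·(11) + 0.75·(-4) = -0.25
Best response: Launch early (8.25 is the largest).

Launch early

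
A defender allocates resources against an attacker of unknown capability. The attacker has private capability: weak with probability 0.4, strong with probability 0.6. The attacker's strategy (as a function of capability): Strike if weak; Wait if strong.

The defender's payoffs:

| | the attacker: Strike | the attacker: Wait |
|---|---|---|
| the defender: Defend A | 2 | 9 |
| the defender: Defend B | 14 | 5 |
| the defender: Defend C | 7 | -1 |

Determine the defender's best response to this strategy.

Defend B

Compute the defender's expected payoff for each action, taking the expectation over the attacker's type.
E[Defend A] = 0.4·(2) + 0.6·(9) = 6.2
E[Defend B] = 0.4·(14) + 0.6·(5) = 8.6
E[Defend C] = 0.4·(7) + 0.6·(-1) = 2.2
Best response: Defend B (8.6 is the largest).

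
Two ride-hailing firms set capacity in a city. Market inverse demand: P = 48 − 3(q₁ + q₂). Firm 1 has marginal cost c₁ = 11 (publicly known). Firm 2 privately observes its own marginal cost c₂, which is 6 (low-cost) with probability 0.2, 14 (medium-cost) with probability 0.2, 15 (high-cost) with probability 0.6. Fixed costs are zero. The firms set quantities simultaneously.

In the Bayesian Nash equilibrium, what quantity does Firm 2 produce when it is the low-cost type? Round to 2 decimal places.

4.83

Each type of Firm 2 best-responds to q₁; Firm 1 best-responds to the expected q₂ over Firm 2's types.
Firm 2 with cost c maximizes (48 − 3(q₁+q₂) − c)·q₂, giving q₂(c) = (48 − c − 3q₁)/6.
E[c₂] = 0.2·6 + 0.2·14 + 0.6·15 = 13
Firm 1's FOC against E[q₂] yields q₁ = (48 − 2·11 + E[c₂])/9 = (48 − 22 + 13)/9 = 4.33333.
q₂(low-cost) = (48 − 6 − 3·4.33333)/6 = 4.83333.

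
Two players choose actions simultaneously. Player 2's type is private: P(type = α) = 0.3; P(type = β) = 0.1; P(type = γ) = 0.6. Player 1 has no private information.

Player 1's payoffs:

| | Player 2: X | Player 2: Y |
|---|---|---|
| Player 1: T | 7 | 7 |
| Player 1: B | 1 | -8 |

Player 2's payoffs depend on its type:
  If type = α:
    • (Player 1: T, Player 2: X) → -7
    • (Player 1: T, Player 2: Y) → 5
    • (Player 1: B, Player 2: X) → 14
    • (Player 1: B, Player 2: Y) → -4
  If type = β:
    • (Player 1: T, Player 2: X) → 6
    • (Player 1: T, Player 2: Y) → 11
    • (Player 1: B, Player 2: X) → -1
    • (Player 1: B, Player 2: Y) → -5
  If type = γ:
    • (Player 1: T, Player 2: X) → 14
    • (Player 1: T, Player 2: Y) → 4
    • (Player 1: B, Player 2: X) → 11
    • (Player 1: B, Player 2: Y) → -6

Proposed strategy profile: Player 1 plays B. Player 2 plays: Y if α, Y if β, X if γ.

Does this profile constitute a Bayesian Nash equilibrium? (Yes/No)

No

Player 1 plays B: E[B] = 0.3·(-8) + 0.1·(-8) + 0.6·(1) = -2.6; E[T] = 7. Not best-responding. ✗
Player 2 (type α), facing B: X gives 14, Y gives -4. Proposed Y is not best — profitable deviation exists. ✗
Player 2 (type β), facing B: X gives -1, Y gives -5. Proposed Y is not best — profitable deviation exists. ✗
Player 2 (type γ), facing B: X gives 11, Y gives -6. Proposed X is best. ✓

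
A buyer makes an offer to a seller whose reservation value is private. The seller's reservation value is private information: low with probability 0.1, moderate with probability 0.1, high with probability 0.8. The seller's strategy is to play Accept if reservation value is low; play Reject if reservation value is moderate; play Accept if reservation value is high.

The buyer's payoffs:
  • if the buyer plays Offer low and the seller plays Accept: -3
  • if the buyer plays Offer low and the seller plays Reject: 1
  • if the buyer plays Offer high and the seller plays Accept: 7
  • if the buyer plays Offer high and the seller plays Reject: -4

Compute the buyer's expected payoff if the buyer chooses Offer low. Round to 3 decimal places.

-2.600

E[Offer low] = 0.1·(-3) + 0.1·1 + 0.8·(-3) = (-0.3) + 0.1 + (-2.4) = -2.6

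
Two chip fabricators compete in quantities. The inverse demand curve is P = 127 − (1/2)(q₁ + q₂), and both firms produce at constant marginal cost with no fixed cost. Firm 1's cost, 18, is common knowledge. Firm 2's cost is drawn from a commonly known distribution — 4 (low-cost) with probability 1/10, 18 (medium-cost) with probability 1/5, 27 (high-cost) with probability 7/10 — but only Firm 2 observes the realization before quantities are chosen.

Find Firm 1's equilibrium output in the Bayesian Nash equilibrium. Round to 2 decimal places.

Firm 2 with cost c maximizes (127 − (1/2)(q₁+q₂) − c)·q₂, giving q₂(c) = (127 − c − (1/2)q₁).
E[c₂] = 1/10·4 + 1/5·18 + 7/10·27 = 22.9
Firm 1's FOC against E[q₂] yields q₁ = (127 − 2·18 + E[c₂])/(3/2) = (127 − 36 + 22.9)/(3/2) = 75.9333.

75.93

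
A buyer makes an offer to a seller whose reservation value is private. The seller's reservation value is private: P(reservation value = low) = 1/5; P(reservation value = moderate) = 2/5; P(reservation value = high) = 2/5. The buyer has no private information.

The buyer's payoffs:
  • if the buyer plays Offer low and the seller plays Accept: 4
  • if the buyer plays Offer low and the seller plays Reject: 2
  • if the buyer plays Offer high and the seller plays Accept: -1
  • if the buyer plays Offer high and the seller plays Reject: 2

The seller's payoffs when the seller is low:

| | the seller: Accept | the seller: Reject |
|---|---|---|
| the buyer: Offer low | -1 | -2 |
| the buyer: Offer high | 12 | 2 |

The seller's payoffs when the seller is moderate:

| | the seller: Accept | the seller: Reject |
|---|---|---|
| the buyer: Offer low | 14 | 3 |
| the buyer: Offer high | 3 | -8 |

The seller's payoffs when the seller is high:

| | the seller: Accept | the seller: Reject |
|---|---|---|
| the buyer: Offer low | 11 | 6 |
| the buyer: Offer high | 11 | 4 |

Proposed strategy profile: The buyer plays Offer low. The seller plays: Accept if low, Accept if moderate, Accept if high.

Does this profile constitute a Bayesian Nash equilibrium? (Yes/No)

The buyer plays Offer low: E[Offer low] = 1/5·(4) + 2/5·(4) + 2/5·(4) = 4; E[Offer high] = -1. Best-responding. ✓
The seller (reservation value low), facing Offer low: Accept gives -1, Reject gives -2. Proposed Accept is best. ✓
The seller (reservation value moderate), facing Offer low: Accept gives 14, Reject gives 3. Proposed Accept is best. ✓
The seller (reservation value high), facing Offer low: Accept gives 11, Reject gives 6. Proposed Accept is best. ✓

Yes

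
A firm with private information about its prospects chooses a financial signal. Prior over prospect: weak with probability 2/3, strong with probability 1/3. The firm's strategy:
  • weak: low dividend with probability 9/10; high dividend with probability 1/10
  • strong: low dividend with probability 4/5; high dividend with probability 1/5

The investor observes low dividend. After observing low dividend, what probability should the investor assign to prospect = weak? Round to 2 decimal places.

P(low dividend) = (2/3)·(9/10) + (1/3)·(4/5) = 13/15
P(weak | low dividend) = ((2/3)·(9/10)) / (13/15) = (3/5) / (13/15) = 9/13

0.69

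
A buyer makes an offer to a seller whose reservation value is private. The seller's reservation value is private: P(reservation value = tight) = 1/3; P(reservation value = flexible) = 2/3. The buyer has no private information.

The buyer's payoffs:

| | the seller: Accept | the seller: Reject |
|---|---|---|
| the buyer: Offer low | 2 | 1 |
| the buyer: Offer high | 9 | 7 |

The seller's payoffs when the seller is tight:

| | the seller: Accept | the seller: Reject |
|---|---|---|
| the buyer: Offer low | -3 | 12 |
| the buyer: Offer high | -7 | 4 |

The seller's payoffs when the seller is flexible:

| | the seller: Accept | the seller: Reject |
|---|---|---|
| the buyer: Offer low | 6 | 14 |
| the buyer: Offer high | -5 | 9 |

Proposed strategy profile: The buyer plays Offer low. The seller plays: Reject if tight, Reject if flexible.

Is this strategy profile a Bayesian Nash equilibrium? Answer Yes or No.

The buyer plays Offer low: E[Offer low] = 1/3·(1) + 2/3·(1) = 1; E[Offer high] = 7. Not best-responding. ✗
The seller (reservation value tight), facing Offer low: Accept gives -3, Reject gives 12. Proposed Reject is best. ✓
The seller (reservation value flexible), facing Offer low: Accept gives 6, Reject gives 14. Proposed Reject is best. ✓

No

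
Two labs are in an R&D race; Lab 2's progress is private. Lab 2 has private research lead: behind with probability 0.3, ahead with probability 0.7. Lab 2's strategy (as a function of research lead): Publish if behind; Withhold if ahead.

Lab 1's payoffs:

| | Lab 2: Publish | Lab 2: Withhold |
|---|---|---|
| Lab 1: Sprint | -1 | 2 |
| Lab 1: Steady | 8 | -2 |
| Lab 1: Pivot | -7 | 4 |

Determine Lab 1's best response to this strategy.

Sprint

E[Sprint] = 0.3·(-1) + 0.7·(2) = 1.1
E[Steady] = 0.3·(8) + 0.7·(-2) = 1
E[Pivot] = 0.3·(-7) + 0.7·(4) = 0.7
Best response: Sprint (1.1 is the largest).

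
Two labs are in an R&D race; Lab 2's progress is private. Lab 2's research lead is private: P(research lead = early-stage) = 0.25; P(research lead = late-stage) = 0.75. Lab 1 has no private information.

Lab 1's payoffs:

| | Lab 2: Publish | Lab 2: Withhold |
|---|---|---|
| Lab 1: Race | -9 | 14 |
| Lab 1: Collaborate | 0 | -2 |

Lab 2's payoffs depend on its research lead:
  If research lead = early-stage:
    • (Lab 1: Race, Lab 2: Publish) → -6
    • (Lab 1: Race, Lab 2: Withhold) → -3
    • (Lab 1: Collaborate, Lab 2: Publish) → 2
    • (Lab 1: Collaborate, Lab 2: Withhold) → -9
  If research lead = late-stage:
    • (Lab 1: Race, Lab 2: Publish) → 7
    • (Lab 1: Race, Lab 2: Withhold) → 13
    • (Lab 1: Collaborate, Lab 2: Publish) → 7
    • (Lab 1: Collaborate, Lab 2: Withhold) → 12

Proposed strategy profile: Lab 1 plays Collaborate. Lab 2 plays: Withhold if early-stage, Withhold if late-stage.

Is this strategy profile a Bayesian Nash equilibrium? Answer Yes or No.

No

A profile is a BNE iff every type of every player is best-responding given beliefs about the other side.
Lab 1 plays Collaborate: E[Collaborate] = 0.25·(-2) + 0.75·(-2) = -2; E[Race] = 14. Not best-responding. ✗
Lab 2 (research lead early-stage), facing Collaborate: Publish gives 2, Withhold gives -9. Proposed Withhold is not best — profitable deviation exists. ✗
Lab 2 (research lead late-stage), facing Collaborate: Publish gives 7, Withhold gives 12. Proposed Withhold is best. ✓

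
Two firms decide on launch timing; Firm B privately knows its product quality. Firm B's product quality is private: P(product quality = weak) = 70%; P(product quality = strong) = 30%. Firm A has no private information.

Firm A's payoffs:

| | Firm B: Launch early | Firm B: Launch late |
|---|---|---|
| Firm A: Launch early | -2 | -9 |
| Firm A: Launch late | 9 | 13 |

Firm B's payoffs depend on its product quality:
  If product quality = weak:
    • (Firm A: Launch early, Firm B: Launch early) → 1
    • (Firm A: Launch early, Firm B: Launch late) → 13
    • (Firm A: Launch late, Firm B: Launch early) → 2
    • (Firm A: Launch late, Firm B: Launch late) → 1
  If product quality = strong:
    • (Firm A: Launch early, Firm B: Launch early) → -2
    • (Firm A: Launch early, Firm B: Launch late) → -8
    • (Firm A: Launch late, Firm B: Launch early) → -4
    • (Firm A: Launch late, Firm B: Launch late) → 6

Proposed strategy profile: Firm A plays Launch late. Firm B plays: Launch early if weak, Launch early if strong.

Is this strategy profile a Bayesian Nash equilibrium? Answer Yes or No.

A profile is a BNE iff every type of every player is best-responding given beliefs about the other side.
Firm A plays Launch late: E[Launch late] = 0.7·(9) + 0.3·(9) = 9; E[Launch early] = -2. Best-responding. ✓
Firm B (product quality weak), facing Launch late: Launch early gives 2, Launch late gives 1. Proposed Launch early is best. ✓
Firm B (product quality strong), facing Launch late: Launch early gives -4, Launch late gives 6. Proposed Launch early is not best — profitable deviation exists. ✗

No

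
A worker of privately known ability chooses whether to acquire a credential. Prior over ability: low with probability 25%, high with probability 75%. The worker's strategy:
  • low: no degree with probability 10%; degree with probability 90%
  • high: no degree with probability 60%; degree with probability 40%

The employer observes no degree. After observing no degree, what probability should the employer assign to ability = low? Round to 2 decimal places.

0.05

P(no degree) = 0.25·0.1 + 0.75·0.6 = 0.475
P(low | no degree) = (0.25·0.1) / 0.475 = 0.025 / 0.475 = 0.0526316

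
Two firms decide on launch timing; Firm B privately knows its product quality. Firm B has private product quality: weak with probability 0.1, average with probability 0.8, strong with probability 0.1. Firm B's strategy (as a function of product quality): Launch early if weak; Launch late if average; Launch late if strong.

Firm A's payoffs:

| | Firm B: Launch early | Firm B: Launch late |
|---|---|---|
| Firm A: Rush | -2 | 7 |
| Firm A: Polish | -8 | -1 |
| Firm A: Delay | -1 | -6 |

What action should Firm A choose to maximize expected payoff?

E[Rush] = 0.1·(-2) + 0.8·(7) + 0.1·(7) = 6.1
E[Polish] = 0.1·(-8) + 0.8·(-1) + 0.1·(-1) = -1.7
E[Delay] = 0.1·(-1) + 0.8·(-6) + 0.1·(-6) = -5.5
Best response: Rush (6.1 is the largest).

Rush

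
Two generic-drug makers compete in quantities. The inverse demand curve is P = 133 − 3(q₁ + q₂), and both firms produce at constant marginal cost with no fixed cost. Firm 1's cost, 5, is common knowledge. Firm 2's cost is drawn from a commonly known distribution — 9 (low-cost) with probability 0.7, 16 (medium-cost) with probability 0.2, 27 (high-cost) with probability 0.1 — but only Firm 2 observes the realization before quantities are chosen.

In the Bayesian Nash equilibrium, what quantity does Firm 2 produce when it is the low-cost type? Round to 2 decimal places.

Type-c best response for Firm 2: q₂(c) = (133 − c)/6 − q₁/2.
Firm 1 maximizes expected profit; its first-order condition is 133 − 6q₁ − 3E[q₂] − 5 = 0.
Substituting E[q₂] and solving: E[c₂] = 12.2, so q₁ = (133 − 2·5 + 12.2)/9 = 15.0222.
q₂(low-cost) = (133 − 9 − 3·15.0222)/6 = 13.1556.

13.16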